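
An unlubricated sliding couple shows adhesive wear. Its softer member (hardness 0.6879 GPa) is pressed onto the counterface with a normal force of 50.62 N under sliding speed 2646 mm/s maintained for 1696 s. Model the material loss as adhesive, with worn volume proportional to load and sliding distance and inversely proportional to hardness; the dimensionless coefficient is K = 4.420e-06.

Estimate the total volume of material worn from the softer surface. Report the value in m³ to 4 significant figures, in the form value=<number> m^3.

value=1.460e-09 m^3

Intermediates are displayed rounded. All arithmetic runs at full float precision, and rounded once at the end: 4 significant digits.
Convert: Sliding speed v = 2646 mm/s = 2.646 m/s. Sliding distance L = v·t = 2.646 m/s × 1696 s = 4488 m.
Convert: Hardness H = 0.6879 GPa = 6.879e+08 Pa.
Working in SI base units: W = 50.62 N, H = 6.879e+08 Pa, K = 4.420e-06.
Worn volume V = K·W·L/H = 4.420e-06 · 50.62 · 4488 / 6.879e+08 = 1.460e-09 m³.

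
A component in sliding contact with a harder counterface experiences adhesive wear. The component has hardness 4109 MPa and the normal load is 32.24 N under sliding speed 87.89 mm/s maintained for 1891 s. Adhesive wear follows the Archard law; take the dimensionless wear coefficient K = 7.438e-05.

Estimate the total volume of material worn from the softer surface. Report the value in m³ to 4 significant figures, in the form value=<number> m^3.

Printed values are rounded, and every step runs at full float precision — a lone final rounding, at 4 significant digits.
Convert: Sliding speed v = 87.89 mm/s = 0.08789 m/s. Path length L = v·t = 0.08789 m/s × 1891 s = 166.2 m.
Convert: Hardness H = 4109 MPa = 4.109e+09 Pa.
Working in SI base units: W = 32.24 N, H = 4.109e+09 Pa, K = 7.438e-05.
By Archard's law, V = K·W·L/H = 7.438e-05 · 32.24 · 166.2 / 4.109e+09 = 9.699e-11 m³.

value=9.699e-11 m^3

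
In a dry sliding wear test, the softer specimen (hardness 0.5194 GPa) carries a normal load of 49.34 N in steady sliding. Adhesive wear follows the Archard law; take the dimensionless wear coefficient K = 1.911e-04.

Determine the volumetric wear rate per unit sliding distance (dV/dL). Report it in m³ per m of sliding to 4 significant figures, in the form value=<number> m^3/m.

value=1.815e-11 m^3/m

All working math maintains full float precision — the intermediates appear rounded; a single final rounding to 4 significant digits.
Hardness H = 0.5194 GPa = 5.194e+08 Pa.
Restated in SI base units: W = 49.34 N, H = 5.194e+08 Pa, K = 1.911e-04.
Sliding wear rate dV/dL = K·W/H (independent of L): 1.911e-04 · 49.34 / 5.194e+08 = 1.815e-11 m³/m.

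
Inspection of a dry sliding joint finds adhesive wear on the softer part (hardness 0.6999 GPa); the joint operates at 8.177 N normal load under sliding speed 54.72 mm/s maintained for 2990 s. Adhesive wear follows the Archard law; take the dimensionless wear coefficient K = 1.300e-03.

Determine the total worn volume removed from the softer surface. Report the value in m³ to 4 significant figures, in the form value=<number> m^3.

value=2.485e-09 m^3

All working math keeps full float precision — intermediates are shown rounded; rounded just once, at 4 significant digits.
Convert: Sliding speed v = 54.72 mm/s = 0.05472 m/s. Sliding distance L = v·t = 0.05472 m/s × 2990 s = 163.6 m.
Convert: Hardness H = 0.6999 GPa = 6.999e+08 Pa.
Working in SI base units: W = 8.177 N, H = 6.999e+08 Pa, K = 1.300e-03.
Apply Archard: V = K·W·L/H = 1.300e-03 · 8.177 · 163.6 / 6.999e+08 = 2.485e-09 m³.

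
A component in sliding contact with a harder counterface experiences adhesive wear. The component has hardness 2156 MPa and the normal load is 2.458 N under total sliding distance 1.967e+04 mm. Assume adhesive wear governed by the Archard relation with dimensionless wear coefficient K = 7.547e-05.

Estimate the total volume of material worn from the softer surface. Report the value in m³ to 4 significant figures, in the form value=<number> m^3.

value=1.692e-12 m^3

The algebra holds full float precision, and intermediates appear rounded — rounded just once, at four significant digits.
Distance L = 1.967e+04 mm = 19.67 m.
Hardness H = 2156 MPa = 2.156e+09 Pa.
In SI base units, W = 2.458 N, H = 2.156e+09 Pa, K = 7.547e-05.
By Archard's law, V = K·W·L/H = 7.547e-05 · 2.458 · 19.67 / 2.156e+09 = 1.692e-12 m³.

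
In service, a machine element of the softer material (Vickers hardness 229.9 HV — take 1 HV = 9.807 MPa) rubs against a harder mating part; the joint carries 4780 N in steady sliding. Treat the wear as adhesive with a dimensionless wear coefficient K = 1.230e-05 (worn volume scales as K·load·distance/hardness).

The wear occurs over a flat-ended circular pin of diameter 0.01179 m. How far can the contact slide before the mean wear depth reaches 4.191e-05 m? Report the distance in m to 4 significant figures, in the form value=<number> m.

value=175.5 m

All arithmetic carries exact precision, and the intermediates are shown rounded. Rounded once at the end, at 4 significant digits.
Convert: Hardness H = 229.9 HV × 9.807 MPa/HV = 2255 MPa = 2.255e+09 Pa.
Convert: Contact area A = π·d²/4 = π·(0.01179 m)²/4 = 1.092e-04 m².
Expressed in SI base units: W = 4780 N, H = 2.255e+09 Pa, K = 1.230e-05.
Allowed volume V_lim = h_lim·A = 4.191e-05 · 1.092e-04 = 4.575e-09 m³.
Inverting, life L = V_lim·H/(K·W) = 4.575e-09 · 2.255e+09 / (1.230e-05 · 4780) = 175.5 m.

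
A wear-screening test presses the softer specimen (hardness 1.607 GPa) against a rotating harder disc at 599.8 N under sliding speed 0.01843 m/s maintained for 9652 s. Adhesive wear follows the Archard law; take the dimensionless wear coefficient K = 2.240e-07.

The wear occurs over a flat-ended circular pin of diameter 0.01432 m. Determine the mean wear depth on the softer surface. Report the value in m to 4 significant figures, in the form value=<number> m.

value=9.234e-08 m

Each operation maintains full float precision. Displayed values are rounded, and rounded once at the end: 4 significant digits.
The distance L = v·t = 0.01843 m/s × 9652 s = 177.9 m.
Hardness H = 1.607 GPa = 1.607e+09 Pa.
Contact area A = π·d²/4 = π·(0.01432 m)²/4 = 1.611e-04 m².
Collected in SI base units: W = 599.8 N, H = 1.607e+09 Pa, K = 2.240e-07.
Archard relation: V = K·W·L/H = 2.240e-07 · 599.8 · 177.9 / 1.607e+09 = 1.487e-11 m³.
Depth h = V/A = 1.487e-11 / 1.611e-04 = 9.234e-08 m.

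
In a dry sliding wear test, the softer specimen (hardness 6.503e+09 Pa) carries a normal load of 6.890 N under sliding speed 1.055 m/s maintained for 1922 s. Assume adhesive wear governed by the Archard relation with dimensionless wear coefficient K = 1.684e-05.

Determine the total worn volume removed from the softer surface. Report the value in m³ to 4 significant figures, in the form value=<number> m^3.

value=3.618e-11 m^3

Shown intermediates are rounded, and the computation keeps exact precision. Rounded just once, at 4 significant figures.
Convert: Distance covered L = v·t = 1.055 m/s × 1922 s = 2028 m.
In SI base units, W = 6.890 N, H = 6.503e+09 Pa, K = 1.684e-05.
Archard relation: V = K·W·L/H = 1.684e-05 · 6.890 · 2028 / 6.503e+09 = 3.618e-11 m³.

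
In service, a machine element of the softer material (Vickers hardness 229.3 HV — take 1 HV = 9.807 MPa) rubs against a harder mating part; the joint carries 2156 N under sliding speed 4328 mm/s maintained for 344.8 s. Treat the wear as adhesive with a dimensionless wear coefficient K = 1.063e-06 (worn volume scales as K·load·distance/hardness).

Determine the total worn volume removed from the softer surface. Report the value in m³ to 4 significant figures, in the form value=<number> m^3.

All working math runs at full precision; intermediates are printed rounded. Rounded just once: 4 significant figures.
Sliding speed v = 4328 mm/s = 4.328 m/s. The distance L = v·t = 4.328 m/s × 344.8 s = 1492 m.
Hardness H = 229.3 HV × 9.807 MPa/HV = 2249 MPa = 2.249e+09 Pa.
SI base units throughout: W = 2156 N, H = 2.249e+09 Pa, K = 1.063e-06.
Volume removed: V = K·W·L/H = 1.063e-06 · 2156 · 1492 / 2.249e+09 = 1.521e-09 m³.

value=1.521e-09 m^3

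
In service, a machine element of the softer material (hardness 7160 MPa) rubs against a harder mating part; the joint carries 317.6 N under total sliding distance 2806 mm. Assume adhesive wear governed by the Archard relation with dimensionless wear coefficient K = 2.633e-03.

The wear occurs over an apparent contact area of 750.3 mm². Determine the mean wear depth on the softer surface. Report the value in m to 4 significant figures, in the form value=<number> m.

Intermediates are shown rounded — the algebra runs at full float precision — one final rounding, at four significant figures.
Sliding distance L = 2806 mm = 2.806 m.
Hardness H = 7160 MPa = 7.160e+09 Pa.
Contact area A = 750.3 mm² = 7.503e-04 m².
In SI base units: W = 317.6 N, H = 7.160e+09 Pa, K = 2.633e-03.
The Archard volume V = K·W·L/H = 2.633e-03 · 317.6 · 2.806 / 7.160e+09 = 3.277e-10 m³.
Depth of wear h = V/A = 3.277e-10 / 7.503e-04 = 4.368e-07 m.

value=4.368e-07 m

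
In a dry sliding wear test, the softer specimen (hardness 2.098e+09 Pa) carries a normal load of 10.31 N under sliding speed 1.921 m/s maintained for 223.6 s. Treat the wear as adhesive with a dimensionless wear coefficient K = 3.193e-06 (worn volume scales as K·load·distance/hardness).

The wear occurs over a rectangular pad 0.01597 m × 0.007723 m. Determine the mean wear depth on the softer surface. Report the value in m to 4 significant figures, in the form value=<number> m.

value=5.465e-08 m

All arithmetic maintains full float precision; the intermediates are displayed rounded — a single final rounding, at 4 significant digits.
Distance covered L = v·t = 1.921 m/s × 223.6 s = 429.5 m.
Contact area A = 0.01597 m × 0.007723 m = 1.233e-04 m².
Restated in SI base units: W = 10.31 N, H = 2.098e+09 Pa, K = 3.193e-06.
Archard volume V = K·W·L/H = 3.193e-06 · 10.31 · 429.5 / 2.098e+09 = 6.740e-12 m³.
Mean depth h = V/A = 6.740e-12 / 1.233e-04 = 5.465e-08 m.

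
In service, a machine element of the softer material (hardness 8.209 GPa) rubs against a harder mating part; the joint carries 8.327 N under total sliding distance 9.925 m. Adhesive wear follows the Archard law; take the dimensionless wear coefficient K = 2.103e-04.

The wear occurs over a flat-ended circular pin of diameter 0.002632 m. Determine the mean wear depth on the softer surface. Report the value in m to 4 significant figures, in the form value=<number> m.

value=3.891e-07 m

Every step carries full precision; the intermediates are shown rounded. Rounded once at the end to 4 significant digits.
Convert: Hardness H = 8.209 GPa = 8.209e+09 Pa.
Convert: Contact area A = π·d²/4 = π·(0.002632 m)²/4 = 5.441e-06 m².
As SI base values: W = 8.327 N, H = 8.209e+09 Pa, K = 2.103e-04.
Wear volume V = K·W·L/H = 2.103e-04 · 8.327 · 9.925 / 8.209e+09 = 2.117e-12 m³.
Depth of wear h = V/A = 2.117e-12 / 5.441e-06 = 3.891e-07 m.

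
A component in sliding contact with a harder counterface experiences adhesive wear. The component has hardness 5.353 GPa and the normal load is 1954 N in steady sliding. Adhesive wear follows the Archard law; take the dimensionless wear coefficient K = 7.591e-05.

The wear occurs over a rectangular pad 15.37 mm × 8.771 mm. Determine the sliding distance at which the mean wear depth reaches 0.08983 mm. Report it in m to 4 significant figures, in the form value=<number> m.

value=437.0 m

Intermediate values are shown rounded — all working math carries exact precision, and rounded once at the end: 4 significant figures.
Convert: Hardness H = 5.353 GPa = 5.353e+09 Pa.
Convert: Pad sides 15.37 mm × 8.771 mm = 0.01537 m × 0.008771 m. Contact area A = 0.01537 m × 0.008771 m = 1.348e-04 m².
Convert: Depth limit h_lim = 0.08983 mm = 8.983e-05 m.
As SI base values: W = 1954 N, H = 5.353e+09 Pa, K = 7.591e-05.
Limit volume V_lim = h_lim·A = 8.983e-05 · 1.348e-04 = 1.211e-08 m³.
Sliding life L = V_lim·H/(K·W) = 1.211e-08 · 5.353e+09 / (7.591e-05 · 1954) = 437.0 m.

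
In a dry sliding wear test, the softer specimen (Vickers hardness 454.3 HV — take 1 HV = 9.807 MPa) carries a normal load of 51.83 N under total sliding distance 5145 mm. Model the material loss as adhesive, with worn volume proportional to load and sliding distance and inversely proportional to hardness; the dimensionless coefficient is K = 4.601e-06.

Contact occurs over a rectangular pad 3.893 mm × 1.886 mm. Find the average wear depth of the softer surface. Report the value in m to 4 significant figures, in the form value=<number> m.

Every step runs at full precision. Intermediate values are shown rounded. Rounded just once to four significant figures.
Convert: Sliding distance L = 5145 mm = 5.145 m.
Convert: Hardness H = 454.3 HV × 9.807 MPa/HV = 4455 MPa = 4.455e+09 Pa.
Convert: Pad sides 3.893 mm × 1.886 mm = 0.003893 m × 0.001886 m. Contact area A = 0.003893 m × 0.001886 m = 7.342e-06 m².
In SI base units, W = 51.83 N, H = 4.455e+09 Pa, K = 4.601e-06.
Archard relation: V = K·W·L/H = 4.601e-06 · 51.83 · 5.145 / 4.455e+09 = 2.754e-13 m³.
Depth of wear h = V/A = 2.754e-13 / 7.342e-06 = 3.751e-08 m.

value=3.751e-08 m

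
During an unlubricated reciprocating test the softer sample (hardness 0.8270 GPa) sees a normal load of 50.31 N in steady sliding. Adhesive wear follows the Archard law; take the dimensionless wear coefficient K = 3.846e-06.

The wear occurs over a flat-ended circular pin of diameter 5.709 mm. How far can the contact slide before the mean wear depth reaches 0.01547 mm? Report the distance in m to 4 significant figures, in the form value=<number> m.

The algebra maintains full float precision, and intermediate values are displayed rounded, and one final rounding, at four significant figures.
Convert: Hardness H = 0.8270 GPa = 8.270e+08 Pa.
Convert: Pin diameter d = 5.709 mm = 0.005709 m. Contact area A = π·d²/4 = π·(0.005709 m)²/4 = 2.560e-05 m².
Convert: Depth limit h_lim = 0.01547 mm = 1.547e-05 m.
Expressed in SI base units: W = 50.31 N, H = 8.270e+08 Pa, K = 3.846e-06.
Permissible volume V_lim = h_lim·A = 1.547e-05 · 2.560e-05 = 3.960e-10 m³.
So the life L = V_lim·H/(K·W) = 3.960e-10 · 8.270e+08 / (3.846e-06 · 50.31) = 1693 m.

value=1693 m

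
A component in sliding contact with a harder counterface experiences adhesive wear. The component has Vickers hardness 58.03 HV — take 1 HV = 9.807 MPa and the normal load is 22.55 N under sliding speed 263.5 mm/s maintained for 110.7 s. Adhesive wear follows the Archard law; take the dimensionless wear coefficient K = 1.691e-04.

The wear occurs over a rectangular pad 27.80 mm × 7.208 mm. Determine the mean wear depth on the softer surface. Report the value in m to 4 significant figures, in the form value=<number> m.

value=9.754e-07 m

The algebra holds full precision. The intermediates are shown rounded. Rounded once at the end, at 4 significant digits.
Convert: Sliding speed v = 263.5 mm/s = 0.2635 m/s. Total distance L = v·t = 0.2635 m/s × 110.7 s = 29.17 m.
Convert: Hardness H = 58.03 HV × 9.807 MPa/HV = 569.1 MPa = 5.691e+08 Pa.
Convert: Pad sides 27.80 mm × 7.208 mm = 0.02780 m × 0.007208 m. Contact area A = 0.02780 m × 0.007208 m = 2.004e-04 m².
Collected in SI base units: W = 22.55 N, H = 5.691e+08 Pa, K = 1.691e-04.
Apply Archard: V = K·W·L/H = 1.691e-04 · 22.55 · 29.17 / 5.691e+08 = 1.954e-10 m³.
Mean wear depth h = V/A = 1.954e-10 / 2.004e-04 = 9.754e-07 m.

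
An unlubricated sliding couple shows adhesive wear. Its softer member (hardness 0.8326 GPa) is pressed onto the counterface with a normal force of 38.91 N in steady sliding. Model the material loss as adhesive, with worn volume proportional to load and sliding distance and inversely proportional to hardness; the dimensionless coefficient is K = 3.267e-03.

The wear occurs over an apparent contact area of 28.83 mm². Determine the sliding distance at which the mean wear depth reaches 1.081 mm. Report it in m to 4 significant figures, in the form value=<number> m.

The computation runs at full float precision, and intermediate values are printed rounded. Rounded just once, at four significant figures.
Convert: Hardness H = 0.8326 GPa = 8.326e+08 Pa.
Convert: Contact area A = 28.83 mm² = 2.883e-05 m².
Convert: Depth limit h_lim = 1.081 mm = 0.001081 m.
As SI base values: W = 38.91 N, H = 8.326e+08 Pa, K = 3.267e-03.
Allowed volume V_lim = h_lim·A = 0.001081 · 2.883e-05 = 3.117e-08 m³.
Thus life L = V_lim·H/(K·W) = 3.117e-08 · 8.326e+08 / (3.267e-03 · 38.91) = 204.1 m.

value=204.1 m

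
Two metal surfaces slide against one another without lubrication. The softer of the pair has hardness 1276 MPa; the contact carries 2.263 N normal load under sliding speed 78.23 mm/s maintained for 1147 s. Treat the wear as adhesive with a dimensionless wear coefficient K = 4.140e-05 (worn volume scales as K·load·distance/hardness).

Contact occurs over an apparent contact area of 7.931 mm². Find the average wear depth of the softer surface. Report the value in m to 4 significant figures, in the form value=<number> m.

All arithmetic carries exact precision — intermediate values are printed rounded; rounded just once to four significant digits.
Sliding speed v = 78.23 mm/s = 0.07823 m/s. The distance L = v·t = 0.07823 m/s × 1147 s = 89.73 m.
Hardness H = 1276 MPa = 1.276e+09 Pa.
Contact area A = 7.931 mm² = 7.931e-06 m².
As SI base values: W = 2.263 N, H = 1.276e+09 Pa, K = 4.140e-05.
Worn volume V = K·W·L/H = 4.140e-05 · 2.263 · 89.73 / 1.276e+09 = 6.588e-12 m³.
Mean depth h = V/A = 6.588e-12 / 7.931e-06 = 8.307e-07 m.

value=8.307e-07 m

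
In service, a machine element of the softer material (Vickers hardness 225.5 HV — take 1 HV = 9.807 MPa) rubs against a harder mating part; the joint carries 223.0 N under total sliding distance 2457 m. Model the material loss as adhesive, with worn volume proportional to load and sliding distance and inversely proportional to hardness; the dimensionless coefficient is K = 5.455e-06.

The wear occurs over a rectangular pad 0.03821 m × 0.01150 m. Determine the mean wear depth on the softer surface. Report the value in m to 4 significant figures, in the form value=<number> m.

Every step runs at full precision. Intermediate values are displayed rounded, and rounded once at the end, at 4 significant digits.
Convert: Hardness H = 225.5 HV × 9.807 MPa/HV = 2211 MPa = 2.211e+09 Pa.
Convert: Contact area A = 0.03821 m × 0.01150 m = 4.394e-04 m².
Working in SI base units: W = 223.0 N, H = 2.211e+09 Pa, K = 5.455e-06.
The Archard volume V = K·W·L/H = 5.455e-06 · 223.0 · 2457 / 2.211e+09 = 1.352e-09 m³.
Average depth h = V/A = 1.352e-09 / 4.394e-04 = 3.076e-06 m.

value=3.076e-06 m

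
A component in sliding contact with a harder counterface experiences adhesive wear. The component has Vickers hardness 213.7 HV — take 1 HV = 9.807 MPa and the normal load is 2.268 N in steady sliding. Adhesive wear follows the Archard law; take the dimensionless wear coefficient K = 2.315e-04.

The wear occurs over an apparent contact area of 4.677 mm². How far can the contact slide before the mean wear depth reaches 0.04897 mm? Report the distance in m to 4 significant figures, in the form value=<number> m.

value=914.2 m

The computation runs at full precision; intermediates are shown rounded — one last rounding, at 4 significant figures.
Hardness H = 213.7 HV × 9.807 MPa/HV = 2096 MPa = 2.096e+09 Pa.
Contact area A = 4.677 mm² = 4.677e-06 m².
Depth limit h_lim = 0.04897 mm = 4.897e-05 m.
Restated in SI base units: W = 2.268 N, H = 2.096e+09 Pa, K = 2.315e-04.
Wearable volume V_lim = h_lim·A = 4.897e-05 · 4.677e-06 = 2.290e-10 m³.
So the life L = V_lim·H/(K·W) = 2.290e-10 · 2.096e+09 / (2.315e-04 · 2.268) = 914.2 m.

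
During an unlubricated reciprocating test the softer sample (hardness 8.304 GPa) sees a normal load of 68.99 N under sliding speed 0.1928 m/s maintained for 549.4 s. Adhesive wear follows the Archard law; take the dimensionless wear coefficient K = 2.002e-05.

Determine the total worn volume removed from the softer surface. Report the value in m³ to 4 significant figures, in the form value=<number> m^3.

All arithmetic holds exact precision — intermediates are printed rounded — rounded once at the end to four significant figures.
Sliding distance L = v·t = 0.1928 m/s × 549.4 s = 105.9 m.
Hardness H = 8.304 GPa = 8.304e+09 Pa.
Expressed in SI base units: W = 68.99 N, H = 8.304e+09 Pa, K = 2.002e-05.
Apply Archard: V = K·W·L/H = 2.002e-05 · 68.99 · 105.9 / 8.304e+09 = 1.762e-11 m³.

value=1.762e-11 m^3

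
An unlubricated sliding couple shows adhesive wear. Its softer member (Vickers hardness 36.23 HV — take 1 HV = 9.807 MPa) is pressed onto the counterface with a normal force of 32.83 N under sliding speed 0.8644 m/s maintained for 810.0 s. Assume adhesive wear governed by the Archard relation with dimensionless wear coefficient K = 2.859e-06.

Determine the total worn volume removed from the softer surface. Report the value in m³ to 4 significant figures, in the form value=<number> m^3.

Quoted intermediates are rounded, and the computation keeps exact precision; a lone final rounding to four significant figures.
Convert: Distance covered L = v·t = 0.8644 m/s × 810.0 s = 700.2 m.
Convert: Hardness H = 36.23 HV × 9.807 MPa/HV = 355.3 MPa = 3.553e+08 Pa.
Working in SI base units: W = 32.83 N, H = 3.553e+08 Pa, K = 2.859e-06.
Volume removed: V = K·W·L/H = 2.859e-06 · 32.83 · 700.2 / 3.553e+08 = 1.850e-10 m³.

value=1.850e-10 m^3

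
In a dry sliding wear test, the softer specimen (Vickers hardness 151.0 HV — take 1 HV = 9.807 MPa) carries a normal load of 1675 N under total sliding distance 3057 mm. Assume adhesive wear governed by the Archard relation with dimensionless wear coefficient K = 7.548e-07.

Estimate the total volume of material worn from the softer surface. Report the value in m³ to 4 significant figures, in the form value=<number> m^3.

Every step carries exact precision, and the intermediates are printed rounded; rounded once at the end: 4 significant figures.
Distance covered L = 3057 mm = 3.057 m.
Hardness H = 151.0 HV × 9.807 MPa/HV = 1481 MPa = 1.481e+09 Pa.
Collected in SI base units: W = 1675 N, H = 1.481e+09 Pa, K = 7.548e-07.
Apply Archard: V = K·W·L/H = 7.548e-07 · 1675 · 3.057 / 1.481e+09 = 2.610e-12 m³.

value=2.610e-12 m^3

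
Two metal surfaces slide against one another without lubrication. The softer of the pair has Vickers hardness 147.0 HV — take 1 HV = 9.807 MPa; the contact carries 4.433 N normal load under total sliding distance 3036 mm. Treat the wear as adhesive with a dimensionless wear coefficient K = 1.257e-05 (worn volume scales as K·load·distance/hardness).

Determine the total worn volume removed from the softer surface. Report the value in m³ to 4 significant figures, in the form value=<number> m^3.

The intermediates are printed rounded. Each operation runs at exact precision. Rounded once at the end: 4 significant digits.
Sliding distance L = 3036 mm = 3.036 m.
Hardness H = 147.0 HV × 9.807 MPa/HV = 1442 MPa = 1.442e+09 Pa.
Restated in SI base units: W = 4.433 N, H = 1.442e+09 Pa, K = 1.257e-05.
Apply Archard: V = K·W·L/H = 1.257e-05 · 4.433 · 3.036 / 1.442e+09 = 1.173e-13 m³.

value=1.173e-13 m^3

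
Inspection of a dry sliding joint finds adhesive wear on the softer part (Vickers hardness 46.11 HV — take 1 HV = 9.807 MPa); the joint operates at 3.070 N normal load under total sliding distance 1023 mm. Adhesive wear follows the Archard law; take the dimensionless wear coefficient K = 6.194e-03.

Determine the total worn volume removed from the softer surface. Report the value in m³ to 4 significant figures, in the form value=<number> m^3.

value=4.302e-11 m^3

The intermediates are displayed rounded — all arithmetic carries full precision; a single final rounding to 4 significant digits.
Sliding distance L = 1023 mm = 1.023 m.
Hardness H = 46.11 HV × 9.807 MPa/HV = 452.2 MPa = 4.522e+08 Pa.
Collected in SI base units: W = 3.070 N, H = 4.522e+08 Pa, K = 6.194e-03.
Wear volume V = K·W·L/H = 6.194e-03 · 3.070 · 1.023 / 4.522e+08 = 4.302e-11 m³.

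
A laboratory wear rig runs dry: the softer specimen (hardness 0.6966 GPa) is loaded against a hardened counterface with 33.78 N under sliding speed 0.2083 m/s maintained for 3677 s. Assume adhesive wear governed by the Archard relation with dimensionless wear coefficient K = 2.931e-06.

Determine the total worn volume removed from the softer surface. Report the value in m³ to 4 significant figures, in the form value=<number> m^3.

value=1.089e-10 m^3

The algebra keeps full precision. Printed values are rounded — one final rounding, at four significant digits.
Convert: Total distance L = v·t = 0.2083 m/s × 3677 s = 765.9 m.
Convert: Hardness H = 0.6966 GPa = 6.966e+08 Pa.
In SI base units: W = 33.78 N, H = 6.966e+08 Pa, K = 2.931e-06.
Apply Archard: V = K·W·L/H = 2.931e-06 · 33.78 · 765.9 / 6.966e+08 = 1.089e-10 m³.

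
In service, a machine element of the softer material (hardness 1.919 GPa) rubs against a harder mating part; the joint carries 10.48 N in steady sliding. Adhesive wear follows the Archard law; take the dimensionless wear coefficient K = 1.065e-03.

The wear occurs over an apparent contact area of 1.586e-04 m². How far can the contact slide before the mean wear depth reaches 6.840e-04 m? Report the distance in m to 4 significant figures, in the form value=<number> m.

All arithmetic runs at exact precision; intermediates are displayed rounded, and one last rounding to 4 significant figures.
Hardness H = 1.919 GPa = 1.919e+09 Pa.
Restated in SI base units: W = 10.48 N, H = 1.919e+09 Pa, K = 1.065e-03.
At the depth limit, V_lim = h_lim·A = 6.840e-04 · 1.586e-04 = 1.085e-07 m³.
So the life L = V_lim·H/(K·W) = 1.085e-07 · 1.919e+09 / (1.065e-03 · 10.48) = 1.865e+04 m.

value=1.865e+04 m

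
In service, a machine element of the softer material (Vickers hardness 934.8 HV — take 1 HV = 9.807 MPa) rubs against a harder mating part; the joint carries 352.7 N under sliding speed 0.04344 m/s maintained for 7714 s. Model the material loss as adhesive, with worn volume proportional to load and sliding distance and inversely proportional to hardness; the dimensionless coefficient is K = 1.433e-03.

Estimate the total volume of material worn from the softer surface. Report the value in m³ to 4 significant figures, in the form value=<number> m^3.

All arithmetic maintains full float precision, and quoted intermediates are rounded, and rounded just once to four significant figures.
Path length L = v·t = 0.04344 m/s × 7714 s = 335.1 m.
Hardness H = 934.8 HV × 9.807 MPa/HV = 9168 MPa = 9.168e+09 Pa.
In SI base units, W = 352.7 N, H = 9.168e+09 Pa, K = 1.433e-03.
Apply Archard: V = K·W·L/H = 1.433e-03 · 352.7 · 335.1 / 9.168e+09 = 1.847e-08 m³.

value=1.847e-08 m^3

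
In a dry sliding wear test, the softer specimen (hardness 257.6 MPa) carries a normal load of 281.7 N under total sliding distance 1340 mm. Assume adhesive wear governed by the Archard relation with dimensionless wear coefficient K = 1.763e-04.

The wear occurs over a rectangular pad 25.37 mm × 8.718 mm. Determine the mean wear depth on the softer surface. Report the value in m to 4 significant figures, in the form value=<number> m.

value=1.168e-06 m

The computation runs at full float precision — the intermediates appear rounded, and one final rounding: 4 significant figures.
Convert: Sliding distance L = 1340 mm = 1.340 m.
Convert: Hardness H = 257.6 MPa = 2.576e+08 Pa.
Convert: Pad sides 25.37 mm × 8.718 mm = 0.02537 m × 0.008718 m. Contact area A = 0.02537 m × 0.008718 m = 2.212e-04 m².
Working in SI base units: W = 281.7 N, H = 2.576e+08 Pa, K = 1.763e-04.
By Archard's law, V = K·W·L/H = 1.763e-04 · 281.7 · 1.340 / 2.576e+08 = 2.583e-10 m³.
Mean wear depth h = V/A = 2.583e-10 / 2.212e-04 = 1.168e-06 m.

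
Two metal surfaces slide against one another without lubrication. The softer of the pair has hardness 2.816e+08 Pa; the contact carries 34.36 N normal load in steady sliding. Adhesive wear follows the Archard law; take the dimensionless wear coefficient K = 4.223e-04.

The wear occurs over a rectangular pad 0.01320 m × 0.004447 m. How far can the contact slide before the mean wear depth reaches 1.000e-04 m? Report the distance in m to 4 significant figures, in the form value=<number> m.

Displayed values are rounded. The computation maintains exact precision, and a lone final rounding: four significant figures.
Convert: Contact area A = 0.01320 m × 0.004447 m = 5.870e-05 m².
SI base units throughout: W = 34.36 N, H = 2.816e+08 Pa, K = 4.223e-04.
Permissible volume V_lim = h_lim·A = 1.000e-04 · 5.870e-05 = 5.870e-09 m³.
So the life L = V_lim·H/(K·W) = 5.870e-09 · 2.816e+08 / (4.223e-04 · 34.36) = 113.9 m.

value=113.9 m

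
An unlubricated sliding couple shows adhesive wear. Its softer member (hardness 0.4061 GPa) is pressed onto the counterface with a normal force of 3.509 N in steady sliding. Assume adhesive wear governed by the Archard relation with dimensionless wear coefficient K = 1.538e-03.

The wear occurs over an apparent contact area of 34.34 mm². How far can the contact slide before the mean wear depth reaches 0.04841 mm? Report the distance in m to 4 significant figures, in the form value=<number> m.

Intermediate values appear rounded — the computation carries full precision, and one last rounding: four significant digits.
Hardness H = 0.4061 GPa = 4.061e+08 Pa.
Contact area A = 34.34 mm² = 3.434e-05 m².
Depth limit h_lim = 0.04841 mm = 4.841e-05 m.
Collected in SI base units: W = 3.509 N, H = 4.061e+08 Pa, K = 1.538e-03.
At the depth limit, V_lim = h_lim·A = 4.841e-05 · 3.434e-05 = 1.662e-09 m³.
Thus life L = V_lim·H/(K·W) = 1.662e-09 · 4.061e+08 / (1.538e-03 · 3.509) = 125.1 m.

value=125.1 m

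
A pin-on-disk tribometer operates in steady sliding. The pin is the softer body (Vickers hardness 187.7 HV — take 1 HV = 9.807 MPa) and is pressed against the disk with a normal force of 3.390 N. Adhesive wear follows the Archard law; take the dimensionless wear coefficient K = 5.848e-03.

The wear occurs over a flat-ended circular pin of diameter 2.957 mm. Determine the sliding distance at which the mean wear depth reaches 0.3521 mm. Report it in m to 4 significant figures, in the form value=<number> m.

Every step carries full float precision. Intermediates are printed rounded — rounded once at the end to four significant digits.
Convert: Hardness H = 187.7 HV × 9.807 MPa/HV = 1841 MPa = 1.841e+09 Pa.
Convert: Pin diameter d = 2.957 mm = 0.002957 m. Contact area A = π·d²/4 = π·(0.002957 m)²/4 = 6.867e-06 m².
Convert: Depth limit h_lim = 0.3521 mm = 3.521e-04 m.
Expressed in SI base units: W = 3.390 N, H = 1.841e+09 Pa, K = 5.848e-03.
Limit volume V_lim = h_lim·A = 3.521e-04 · 6.867e-06 = 2.418e-09 m³.
Life L = V_lim·H/(K·W) = 2.418e-09 · 1.841e+09 / (5.848e-03 · 3.390) = 224.5 m.

value=224.5 m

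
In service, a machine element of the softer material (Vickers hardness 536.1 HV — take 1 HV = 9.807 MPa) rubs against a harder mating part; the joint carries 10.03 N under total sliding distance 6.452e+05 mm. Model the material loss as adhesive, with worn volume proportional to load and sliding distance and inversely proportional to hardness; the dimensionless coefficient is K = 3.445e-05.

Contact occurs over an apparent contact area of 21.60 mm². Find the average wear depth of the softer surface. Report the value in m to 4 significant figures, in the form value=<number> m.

value=1.963e-06 m

Intermediate values are displayed rounded; each operation runs at exact precision — one last rounding: 4 significant figures.
Convert: Distance covered L = 6.452e+05 mm = 645.2 m.
Convert: Hardness H = 536.1 HV × 9.807 MPa/HV = 5258 MPa = 5.258e+09 Pa.
Convert: Contact area A = 21.60 mm² = 2.160e-05 m².
Collected in SI base units: W = 10.03 N, H = 5.258e+09 Pa, K = 3.445e-05.
The Archard volume V = K·W·L/H = 3.445e-05 · 10.03 · 645.2 / 5.258e+09 = 4.240e-11 m³.
Average depth h = V/A = 4.240e-11 / 2.160e-05 = 1.963e-06 m.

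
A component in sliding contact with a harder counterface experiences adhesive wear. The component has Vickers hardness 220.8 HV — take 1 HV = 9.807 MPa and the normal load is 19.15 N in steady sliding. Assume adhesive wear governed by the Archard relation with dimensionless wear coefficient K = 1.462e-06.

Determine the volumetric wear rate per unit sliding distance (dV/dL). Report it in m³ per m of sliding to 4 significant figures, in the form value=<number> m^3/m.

value=1.293e-14 m^3/m

Each operation runs at full float precision, and the intermediates appear rounded — one final rounding, at four significant digits.
Convert: Hardness H = 220.8 HV × 9.807 MPa/HV = 2165 MPa = 2.165e+09 Pa.
SI base units throughout: W = 19.15 N, H = 2.165e+09 Pa, K = 1.462e-06.
Volumetric rate dV/dL = K·W/H, so: 1.462e-06 · 19.15 / 2.165e+09 = 1.293e-14 m³/m.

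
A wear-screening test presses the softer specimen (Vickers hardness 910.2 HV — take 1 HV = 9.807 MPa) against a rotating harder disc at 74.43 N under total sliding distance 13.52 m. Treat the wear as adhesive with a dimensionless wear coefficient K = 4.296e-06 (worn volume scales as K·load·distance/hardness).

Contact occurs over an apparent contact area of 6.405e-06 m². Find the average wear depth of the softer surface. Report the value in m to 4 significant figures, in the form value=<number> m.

value=7.561e-08 m

Displayed values are rounded; every step carries full float precision, and a lone final rounding: 4 significant digits.
Hardness H = 910.2 HV × 9.807 MPa/HV = 8926 MPa = 8.926e+09 Pa.
In SI base units, W = 74.43 N, H = 8.926e+09 Pa, K = 4.296e-06.
Wear volume V = K·W·L/H = 4.296e-06 · 74.43 · 13.52 / 8.926e+09 = 4.843e-13 m³.
Wear depth h = V/A = 4.843e-13 / 6.405e-06 = 7.561e-08 m.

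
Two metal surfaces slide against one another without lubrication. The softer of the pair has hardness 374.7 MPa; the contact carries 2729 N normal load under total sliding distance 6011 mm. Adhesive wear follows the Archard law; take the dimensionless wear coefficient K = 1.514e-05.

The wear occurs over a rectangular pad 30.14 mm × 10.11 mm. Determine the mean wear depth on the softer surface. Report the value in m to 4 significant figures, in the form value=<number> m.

All working math holds full float precision, and intermediate values are displayed rounded — one last rounding to four significant figures.
Convert: Distance covered L = 6011 mm = 6.011 m.
Convert: Hardness H = 374.7 MPa = 3.747e+08 Pa.
Convert: Pad sides 30.14 mm × 10.11 mm = 0.03014 m × 0.01011 m. Contact area A = 0.03014 m × 0.01011 m = 3.047e-04 m².
In SI base units: W = 2729 N, H = 3.747e+08 Pa, K = 1.514e-05.
Archard relation: V = K·W·L/H = 1.514e-05 · 2729 · 6.011 / 3.747e+08 = 6.628e-10 m³.
Mean depth h = V/A = 6.628e-10 / 3.047e-04 = 2.175e-06 m.

value=2.175e-06 m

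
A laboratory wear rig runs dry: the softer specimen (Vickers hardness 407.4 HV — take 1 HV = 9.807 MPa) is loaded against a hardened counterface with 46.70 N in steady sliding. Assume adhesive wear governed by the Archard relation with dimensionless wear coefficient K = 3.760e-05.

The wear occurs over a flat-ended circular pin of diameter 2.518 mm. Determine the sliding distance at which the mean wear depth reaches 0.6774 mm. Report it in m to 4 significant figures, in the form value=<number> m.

value=7675 m

Displayed values are rounded. All arithmetic holds full float precision; one final rounding: four significant digits.
Hardness H = 407.4 HV × 9.807 MPa/HV = 3995 MPa = 3.995e+09 Pa.
Pin diameter d = 2.518 mm = 0.002518 m. Contact area A = π·d²/4 = π·(0.002518 m)²/4 = 4.980e-06 m².
Depth limit h_lim = 0.6774 mm = 6.774e-04 m.
Expressed in SI base units: W = 46.70 N, H = 3.995e+09 Pa, K = 3.760e-05.
Volume at the limit: V_lim = h_lim·A = 6.774e-04 · 4.980e-06 = 3.373e-09 m³.
Inverting, life L = V_lim·H/(K·W) = 3.373e-09 · 3.995e+09 / (3.760e-05 · 46.70) = 7675 m.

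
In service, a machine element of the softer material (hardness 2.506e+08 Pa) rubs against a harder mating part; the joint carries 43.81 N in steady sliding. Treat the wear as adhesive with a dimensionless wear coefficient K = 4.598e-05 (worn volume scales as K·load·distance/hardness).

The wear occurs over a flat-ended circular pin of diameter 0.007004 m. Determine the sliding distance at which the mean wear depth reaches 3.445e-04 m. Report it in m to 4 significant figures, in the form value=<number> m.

value=1651 m

Intermediate values appear rounded; the computation keeps exact precision — one final rounding, at 4 significant figures.
Convert: Contact area A = π·d²/4 = π·(0.007004 m)²/4 = 3.853e-05 m².
Working in SI base units: W = 43.81 N, H = 2.506e+08 Pa, K = 4.598e-05.
Wearable volume V_lim = h_lim·A = 3.445e-04 · 3.853e-05 = 1.327e-08 m³.
Inverting, life L = V_lim·H/(K·W) = 1.327e-08 · 2.506e+08 / (4.598e-05 · 43.81) = 1651 m.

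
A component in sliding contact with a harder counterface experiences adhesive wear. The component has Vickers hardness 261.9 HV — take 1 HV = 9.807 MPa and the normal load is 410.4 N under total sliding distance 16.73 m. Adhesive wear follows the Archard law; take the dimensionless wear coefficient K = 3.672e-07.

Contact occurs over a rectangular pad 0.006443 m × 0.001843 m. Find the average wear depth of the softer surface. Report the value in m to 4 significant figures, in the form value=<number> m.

The intermediates are shown rounded — every step carries full float precision; a lone final rounding, at four significant figures.
Hardness H = 261.9 HV × 9.807 MPa/HV = 2568 MPa = 2.568e+09 Pa.
Contact area A = 0.006443 m × 0.001843 m = 1.187e-05 m².
Expressed in SI base units: W = 410.4 N, H = 2.568e+09 Pa, K = 3.672e-07.
Apply Archard: V = K·W·L/H = 3.672e-07 · 410.4 · 16.73 / 2.568e+09 = 9.816e-13 m³.
Wear depth h = V/A = 9.816e-13 / 1.187e-05 = 8.266e-08 m.

value=8.266e-08 m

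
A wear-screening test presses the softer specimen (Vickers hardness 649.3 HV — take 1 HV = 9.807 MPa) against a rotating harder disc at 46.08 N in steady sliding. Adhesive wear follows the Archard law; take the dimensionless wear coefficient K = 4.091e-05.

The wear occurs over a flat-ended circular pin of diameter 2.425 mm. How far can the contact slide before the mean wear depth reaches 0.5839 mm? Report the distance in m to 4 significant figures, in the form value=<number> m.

value=9109 m

All arithmetic carries exact precision — intermediate values are printed rounded — one last rounding: 4 significant digits.
Hardness H = 649.3 HV × 9.807 MPa/HV = 6368 MPa = 6.368e+09 Pa.
Pin diameter d = 2.425 mm = 0.002425 m. Contact area A = π·d²/4 = π·(0.002425 m)²/4 = 4.619e-06 m².
Depth limit h_lim = 0.5839 mm = 5.839e-04 m.
As SI base values: W = 46.08 N, H = 6.368e+09 Pa, K = 4.091e-05.
Limit volume V_lim = h_lim·A = 5.839e-04 · 4.619e-06 = 2.697e-09 m³.
So the life L = V_lim·H/(K·W) = 2.697e-09 · 6.368e+09 / (4.091e-05 · 46.08) = 9109 m.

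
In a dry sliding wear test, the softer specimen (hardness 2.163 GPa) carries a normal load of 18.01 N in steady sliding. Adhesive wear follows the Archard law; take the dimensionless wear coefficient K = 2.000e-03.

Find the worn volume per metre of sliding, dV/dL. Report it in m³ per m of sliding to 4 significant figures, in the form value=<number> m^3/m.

value=1.665e-11 m^3/m

Intermediates are displayed rounded, and all arithmetic maintains full precision; rounded once at the end, at four significant digits.
Hardness H = 2.163 GPa = 2.163e+09 Pa.
Collected in SI base units: W = 18.01 N, H = 2.163e+09 Pa, K = 2.000e-03.
Volumetric rate dV/dL = K·W/H, per unit distance: 2.000e-03 · 18.01 / 2.163e+09 = 1.665e-11 m³/m.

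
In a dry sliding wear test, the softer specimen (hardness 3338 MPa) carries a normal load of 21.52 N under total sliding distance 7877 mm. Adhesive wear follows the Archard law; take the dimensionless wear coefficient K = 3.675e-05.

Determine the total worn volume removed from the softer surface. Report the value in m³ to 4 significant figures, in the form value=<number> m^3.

Each operation keeps full precision, and intermediate values are displayed rounded, and a single final rounding, at 4 significant figures.
Sliding distance L = 7877 mm = 7.877 m.
Hardness H = 3338 MPa = 3.338e+09 Pa.
Restated in SI base units: W = 21.52 N, H = 3.338e+09 Pa, K = 3.675e-05.
The Archard volume V = K·W·L/H = 3.675e-05 · 21.52 · 7.877 / 3.338e+09 = 1.866e-12 m³.

value=1.866e-12 m^3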